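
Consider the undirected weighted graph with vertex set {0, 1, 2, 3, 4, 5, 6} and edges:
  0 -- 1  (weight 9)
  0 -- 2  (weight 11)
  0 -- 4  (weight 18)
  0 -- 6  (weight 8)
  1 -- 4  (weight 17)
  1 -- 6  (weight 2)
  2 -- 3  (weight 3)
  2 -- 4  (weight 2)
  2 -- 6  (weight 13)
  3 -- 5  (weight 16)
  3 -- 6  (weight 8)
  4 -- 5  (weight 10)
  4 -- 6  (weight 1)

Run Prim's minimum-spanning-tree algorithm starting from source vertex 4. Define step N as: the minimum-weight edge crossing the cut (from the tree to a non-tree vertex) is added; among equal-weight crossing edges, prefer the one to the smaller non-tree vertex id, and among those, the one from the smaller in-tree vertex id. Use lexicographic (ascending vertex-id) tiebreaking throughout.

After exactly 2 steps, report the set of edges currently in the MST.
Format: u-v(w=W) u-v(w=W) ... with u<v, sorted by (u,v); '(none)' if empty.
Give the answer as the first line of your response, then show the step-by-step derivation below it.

1-6(w=2) 4-6(w=1)

step 1: add edge 4-6 (w=1); MST = {4-6(w=1)}
step 2: add edge 1-6 (w=2); MST = {1-6(w=2) 4-6(w=1)}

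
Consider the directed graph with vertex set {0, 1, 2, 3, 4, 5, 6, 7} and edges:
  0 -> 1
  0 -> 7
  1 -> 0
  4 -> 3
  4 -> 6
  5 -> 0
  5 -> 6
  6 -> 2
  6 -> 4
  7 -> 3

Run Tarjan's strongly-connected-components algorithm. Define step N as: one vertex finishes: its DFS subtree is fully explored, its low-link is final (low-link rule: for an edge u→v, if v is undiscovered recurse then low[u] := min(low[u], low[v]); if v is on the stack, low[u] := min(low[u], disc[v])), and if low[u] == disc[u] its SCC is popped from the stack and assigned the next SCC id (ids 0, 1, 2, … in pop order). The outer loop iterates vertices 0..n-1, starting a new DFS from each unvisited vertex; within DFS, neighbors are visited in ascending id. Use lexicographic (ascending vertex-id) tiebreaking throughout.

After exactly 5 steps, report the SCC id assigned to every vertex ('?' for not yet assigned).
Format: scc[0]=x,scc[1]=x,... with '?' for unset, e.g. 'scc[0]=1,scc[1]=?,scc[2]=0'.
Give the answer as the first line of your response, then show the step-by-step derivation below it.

scc[0]=2,scc[1]=2,scc[2]=3,scc[3]=0,scc[4]=?,scc[5]=?,scc[6]=?,scc[7]=1

step 1: low=(low[0]=0,low[1]=0,low[2]=?,low[3]=?,low[4]=?,low[5]=?,low[6]=?,low[7]=?); scc=(scc[0]=?,scc[1]=?,scc[2]=?,scc[3]=?,scc[4]=?,scc[5]=?,scc[6]=?,scc[7]=?)
step 2: low=(low[0]=0,low[1]=0,low[2]=?,low[3]=3,low[4]=?,low[5]=?,low[6]=?,low[7]=2); scc=(scc[0]=?,scc[1]=?,scc[2]=?,scc[3]=0,scc[4]=?,scc[5]=?,scc[6]=?,scc[7]=?)
step 3: low=(low[0]=0,low[1]=0,low[2]=?,low[3]=3,low[4]=?,low[5]=?,low[6]=?,low[7]=2); scc=(scc[0]=?,scc[1]=?,scc[2]=?,scc[3]=0,scc[4]=?,scc[5]=?,scc[6]=?,scc[7]=1)
step 4: low=(low[0]=0,low[1]=0,low[2]=?,low[3]=3,low[4]=?,low[5]=?,low[6]=?,low[7]=2); scc=(scc[0]=2,scc[1]=2,scc[2]=?,scc[3]=0,scc[4]=?,scc[5]=?,scc[6]=?,scc[7]=1)
step 5: low=(low[0]=0,low[1]=0,low[2]=4,low[3]=3,low[4]=?,low[5]=?,low[6]=?,low[7]=2); scc=(scc[0]=2,scc[1]=2,scc[2]=3,scc[3]=0,scc[4]=?,scc[5]=?,scc[6]=?,scc[7]=1)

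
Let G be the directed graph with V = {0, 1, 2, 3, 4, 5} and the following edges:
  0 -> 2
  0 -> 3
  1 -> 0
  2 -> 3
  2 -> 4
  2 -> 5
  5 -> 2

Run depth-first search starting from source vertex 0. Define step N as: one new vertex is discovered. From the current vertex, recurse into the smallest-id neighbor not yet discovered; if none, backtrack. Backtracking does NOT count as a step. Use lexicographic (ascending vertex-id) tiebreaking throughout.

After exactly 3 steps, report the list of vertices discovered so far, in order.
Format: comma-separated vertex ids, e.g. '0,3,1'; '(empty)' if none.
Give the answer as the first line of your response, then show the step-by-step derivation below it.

0,2,3

step 1: discover 0; path=0; order=0
step 2: discover 2; path=0>2; order=0,2
step 3: discover 3; path=0>2>3; order=0,2,3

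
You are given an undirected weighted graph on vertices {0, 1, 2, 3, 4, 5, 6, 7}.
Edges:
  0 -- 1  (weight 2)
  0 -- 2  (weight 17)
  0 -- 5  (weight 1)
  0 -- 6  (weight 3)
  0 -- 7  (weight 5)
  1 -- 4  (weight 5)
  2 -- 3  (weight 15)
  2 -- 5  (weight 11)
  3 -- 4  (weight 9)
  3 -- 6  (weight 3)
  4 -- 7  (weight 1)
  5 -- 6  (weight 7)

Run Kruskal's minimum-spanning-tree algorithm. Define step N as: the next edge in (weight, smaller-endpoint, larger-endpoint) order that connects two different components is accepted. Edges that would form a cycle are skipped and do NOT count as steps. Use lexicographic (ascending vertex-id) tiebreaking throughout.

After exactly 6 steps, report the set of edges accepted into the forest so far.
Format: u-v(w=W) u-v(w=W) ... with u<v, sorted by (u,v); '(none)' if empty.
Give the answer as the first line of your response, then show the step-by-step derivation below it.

0-1(w=2) 0-5(w=1) 0-6(w=3) 0-7(w=5) 3-6(w=3) 4-7(w=1)

step 1: add edge 0-5 (w=1); MST = {0-5(w=1)}
step 2: add edge 4-7 (w=1); MST = {0-5(w=1) 4-7(w=1)}
step 3: add edge 0-1 (w=2); MST = {0-1(w=2) 0-5(w=1) 4-7(w=1)}
step 4: add edge 0-6 (w=3); MST = {0-1(w=2) 0-5(w=1) 0-6(w=3) 4-7(w=1)}
step 5: add edge 3-6 (w=3); MST = {0-1(w=2) 0-5(w=1) 0-6(w=3) 3-6(w=3) 4-7(w=1)}
step 6: add edge 0-7 (w=5); MST = {0-1(w=2) 0-5(w=1) 0-6(w=3) 0-7(w=5) 3-6(w=3) 4-7(w=1)}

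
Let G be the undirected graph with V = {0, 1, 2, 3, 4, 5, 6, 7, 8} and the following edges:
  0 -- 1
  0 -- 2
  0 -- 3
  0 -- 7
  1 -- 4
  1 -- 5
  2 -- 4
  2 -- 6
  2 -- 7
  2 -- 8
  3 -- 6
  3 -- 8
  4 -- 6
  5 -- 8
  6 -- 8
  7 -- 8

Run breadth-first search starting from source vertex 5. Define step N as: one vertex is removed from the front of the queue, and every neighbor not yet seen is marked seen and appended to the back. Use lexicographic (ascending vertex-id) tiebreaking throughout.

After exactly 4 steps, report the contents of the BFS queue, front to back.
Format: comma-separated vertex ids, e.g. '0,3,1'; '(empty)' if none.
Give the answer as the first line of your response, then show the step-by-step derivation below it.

4,2,3,6,7

step 1: dequeue 5; queue=[1,8]; order=5
step 2: dequeue 1; queue=[8,0,4]; order=5,1
step 3: dequeue 8; queue=[0,4,2,3,6,7]; order=5,1,8
step 4: dequeue 0; queue=[4,2,3,6,7]; order=5,1,8,0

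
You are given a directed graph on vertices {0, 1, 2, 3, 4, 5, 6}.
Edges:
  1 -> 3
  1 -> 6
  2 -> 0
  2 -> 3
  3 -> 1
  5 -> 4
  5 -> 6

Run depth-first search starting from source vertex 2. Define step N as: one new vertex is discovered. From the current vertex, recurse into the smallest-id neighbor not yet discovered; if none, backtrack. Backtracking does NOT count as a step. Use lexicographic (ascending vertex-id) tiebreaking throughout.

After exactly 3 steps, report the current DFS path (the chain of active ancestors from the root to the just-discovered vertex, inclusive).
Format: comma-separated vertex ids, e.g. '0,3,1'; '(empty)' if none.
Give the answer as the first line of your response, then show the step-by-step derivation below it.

2,3

step 1: discover 2; path=2; order=2
step 2: discover 0; path=2>0; order=2,0
step 3: discover 3; path=2>3; order=2,0,3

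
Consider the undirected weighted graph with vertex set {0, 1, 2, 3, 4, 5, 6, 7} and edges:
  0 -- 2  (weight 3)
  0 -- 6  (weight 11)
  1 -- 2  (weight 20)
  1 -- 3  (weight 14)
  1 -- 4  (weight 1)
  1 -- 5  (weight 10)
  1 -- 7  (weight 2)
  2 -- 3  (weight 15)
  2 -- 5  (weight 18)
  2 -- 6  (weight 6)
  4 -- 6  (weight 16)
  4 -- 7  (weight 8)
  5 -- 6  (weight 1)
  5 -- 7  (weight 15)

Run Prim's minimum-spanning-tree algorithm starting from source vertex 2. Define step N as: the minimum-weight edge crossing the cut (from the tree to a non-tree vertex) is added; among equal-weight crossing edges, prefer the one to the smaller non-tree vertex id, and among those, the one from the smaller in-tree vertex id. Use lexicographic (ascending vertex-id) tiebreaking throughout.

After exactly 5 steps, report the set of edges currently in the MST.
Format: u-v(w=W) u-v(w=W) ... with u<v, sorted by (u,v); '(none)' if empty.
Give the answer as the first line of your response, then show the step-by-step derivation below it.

0-2(w=3) 1-4(w=1) 1-5(w=10) 2-6(w=6) 5-6(w=1)

step 1: add edge 0-2 (w=3); MST = {0-2(w=3)}
step 2: add edge 2-6 (w=6); MST = {0-2(w=3) 2-6(w=6)}
step 3: add edge 5-6 (w=1); MST = {0-2(w=3) 2-6(w=6) 5-6(w=1)}
step 4: add edge 1-5 (w=10); MST = {0-2(w=3) 1-5(w=10) 2-6(w=6) 5-6(w=1)}
step 5: add edge 1-4 (w=1); MST = {0-2(w=3) 1-4(w=1) 1-5(w=10) 2-6(w=6) 5-6(w=1)}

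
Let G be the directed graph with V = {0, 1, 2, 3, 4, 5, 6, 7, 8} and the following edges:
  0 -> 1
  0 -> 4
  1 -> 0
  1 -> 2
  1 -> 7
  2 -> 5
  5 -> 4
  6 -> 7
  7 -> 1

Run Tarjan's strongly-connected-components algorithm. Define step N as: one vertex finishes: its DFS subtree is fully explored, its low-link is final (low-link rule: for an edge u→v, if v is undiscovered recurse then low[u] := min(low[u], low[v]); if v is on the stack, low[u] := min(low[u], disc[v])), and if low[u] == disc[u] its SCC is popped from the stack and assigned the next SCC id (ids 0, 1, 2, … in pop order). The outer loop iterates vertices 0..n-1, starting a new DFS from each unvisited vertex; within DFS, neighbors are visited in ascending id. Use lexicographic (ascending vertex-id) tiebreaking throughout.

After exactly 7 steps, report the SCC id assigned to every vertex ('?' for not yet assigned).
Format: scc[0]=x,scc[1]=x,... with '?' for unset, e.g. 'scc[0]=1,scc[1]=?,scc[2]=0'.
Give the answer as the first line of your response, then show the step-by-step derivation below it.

scc[0]=3,scc[1]=3,scc[2]=2,scc[3]=4,scc[4]=0,scc[5]=1,scc[6]=?,scc[7]=3,scc[8]=?

step 1: low=(low[0]=0,low[1]=0,low[2]=2,low[3]=?,low[4]=4,low[5]=3,low[6]=?,low[7]=?,low[8]=?); scc=(scc[0]=?,scc[1]=?,scc[2]=?,scc[3]=?,scc[4]=0,scc[5]=?,scc[6]=?,scc[7]=?,scc[8]=?)
step 2: low=(low[0]=0,low[1]=0,low[2]=2,low[3]=?,low[4]=4,low[5]=3,low[6]=?,low[7]=?,low[8]=?); scc=(scc[0]=?,scc[1]=?,scc[2]=?,scc[3]=?,scc[4]=0,scc[5]=1,scc[6]=?,scc[7]=?,scc[8]=?)
step 3: low=(low[0]=0,low[1]=0,low[2]=2,low[3]=?,low[4]=4,low[5]=3,low[6]=?,low[7]=?,low[8]=?); scc=(scc[0]=?,scc[1]=?,scc[2]=2,scc[3]=?,scc[4]=0,scc[5]=1,scc[6]=?,scc[7]=?,scc[8]=?)
step 4: low=(low[0]=0,low[1]=0,low[2]=2,low[3]=?,low[4]=4,low[5]=3,low[6]=?,low[7]=1,low[8]=?); scc=(scc[0]=?,scc[1]=?,scc[2]=2,scc[3]=?,scc[4]=0,scc[5]=1,scc[6]=?,scc[7]=?,scc[8]=?)
step 5: low=(low[0]=0,low[1]=0,low[2]=2,low[3]=?,low[4]=4,low[5]=3,low[6]=?,low[7]=1,low[8]=?); scc=(scc[0]=?,scc[1]=?,scc[2]=2,scc[3]=?,scc[4]=0,scc[5]=1,scc[6]=?,scc[7]=?,scc[8]=?)
step 6: low=(low[0]=0,low[1]=0,low[2]=2,low[3]=?,low[4]=4,low[5]=3,low[6]=?,low[7]=1,low[8]=?); scc=(scc[0]=3,scc[1]=3,scc[2]=2,scc[3]=?,scc[4]=0,scc[5]=1,scc[6]=?,scc[7]=3,scc[8]=?)
step 7: low=(low[0]=0,low[1]=0,low[2]=2,low[3]=6,low[4]=4,low[5]=3,low[6]=?,low[7]=1,low[8]=?); scc=(scc[0]=3,scc[1]=3,scc[2]=2,scc[3]=4,scc[4]=0,scc[5]=1,scc[6]=?,scc[7]=3,scc[8]=?)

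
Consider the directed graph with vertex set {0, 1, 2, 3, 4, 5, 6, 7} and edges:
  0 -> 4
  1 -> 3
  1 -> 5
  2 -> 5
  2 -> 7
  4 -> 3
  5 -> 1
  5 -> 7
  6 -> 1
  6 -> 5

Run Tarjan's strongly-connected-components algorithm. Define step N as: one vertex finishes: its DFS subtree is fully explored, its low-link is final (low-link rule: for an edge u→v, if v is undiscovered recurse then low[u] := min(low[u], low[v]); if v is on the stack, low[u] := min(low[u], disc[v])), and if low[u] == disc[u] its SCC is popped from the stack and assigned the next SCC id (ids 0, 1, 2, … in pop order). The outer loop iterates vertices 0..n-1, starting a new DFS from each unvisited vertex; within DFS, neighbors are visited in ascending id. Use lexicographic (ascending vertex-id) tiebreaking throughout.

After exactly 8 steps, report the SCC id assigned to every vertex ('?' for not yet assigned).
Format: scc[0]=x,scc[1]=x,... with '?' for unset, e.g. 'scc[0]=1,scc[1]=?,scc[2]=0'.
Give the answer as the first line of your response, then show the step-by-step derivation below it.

scc[0]=2,scc[1]=4,scc[2]=5,scc[3]=0,scc[4]=1,scc[5]=4,scc[6]=6,scc[7]=3

step 1: low=(low[0]=0,low[1]=?,low[2]=?,low[3]=2,low[4]=1,low[5]=?,low[6]=?,low[7]=?); scc=(scc[0]=?,scc[1]=?,scc[2]=?,scc[3]=0,scc[4]=?,scc[5]=?,scc[6]=?,scc[7]=?)
step 2: low=(low[0]=0,low[1]=?,low[2]=?,low[3]=2,low[4]=1,low[5]=?,low[6]=?,low[7]=?); scc=(scc[0]=?,scc[1]=?,scc[2]=?,scc[3]=0,scc[4]=1,scc[5]=?,scc[6]=?,scc[7]=?)
step 3: low=(low[0]=0,low[1]=?,low[2]=?,low[3]=2,low[4]=1,low[5]=?,low[6]=?,low[7]=?); scc=(scc[0]=2,scc[1]=?,scc[2]=?,scc[3]=0,scc[4]=1,scc[5]=?,scc[6]=?,scc[7]=?)
step 4: low=(low[0]=0,low[1]=3,low[2]=?,low[3]=2,low[4]=1,low[5]=3,low[6]=?,low[7]=5); scc=(scc[0]=2,scc[1]=?,scc[2]=?,scc[3]=0,scc[4]=1,scc[5]=?,scc[6]=?,scc[7]=3)
step 5: low=(low[0]=0,low[1]=3,low[2]=?,low[3]=2,low[4]=1,low[5]=3,low[6]=?,low[7]=5); scc=(scc[0]=2,scc[1]=?,scc[2]=?,scc[3]=0,scc[4]=1,scc[5]=?,scc[6]=?,scc[7]=3)
step 6: low=(low[0]=0,low[1]=3,low[2]=?,low[3]=2,low[4]=1,low[5]=3,low[6]=?,low[7]=5); scc=(scc[0]=2,scc[1]=4,scc[2]=?,scc[3]=0,scc[4]=1,scc[5]=4,scc[6]=?,scc[7]=3)
step 7: low=(low[0]=0,low[1]=3,low[2]=6,low[3]=2,low[4]=1,low[5]=3,low[6]=?,low[7]=5); scc=(scc[0]=2,scc[1]=4,scc[2]=5,scc[3]=0,scc[4]=1,scc[5]=4,scc[6]=?,scc[7]=3)
step 8: low=(low[0]=0,low[1]=3,low[2]=6,low[3]=2,low[4]=1,low[5]=3,low[6]=7,low[7]=5); scc=(scc[0]=2,scc[1]=4,scc[2]=5,scc[3]=0,scc[4]=1,scc[5]=4,scc[6]=6,scc[7]=3)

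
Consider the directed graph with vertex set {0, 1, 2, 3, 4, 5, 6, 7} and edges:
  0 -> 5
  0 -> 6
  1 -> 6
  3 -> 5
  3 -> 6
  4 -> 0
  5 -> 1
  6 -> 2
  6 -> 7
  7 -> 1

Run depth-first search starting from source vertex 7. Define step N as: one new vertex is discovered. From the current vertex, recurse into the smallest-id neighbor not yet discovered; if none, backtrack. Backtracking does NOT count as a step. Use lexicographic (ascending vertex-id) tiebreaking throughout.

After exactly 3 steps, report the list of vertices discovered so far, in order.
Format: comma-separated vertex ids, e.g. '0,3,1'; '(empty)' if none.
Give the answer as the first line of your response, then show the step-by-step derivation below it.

7,1,6

step 1: discover 7; path=7; order=7
step 2: discover 1; path=7>1; order=7,1
step 3: discover 6; path=7>1>6; order=7,1,6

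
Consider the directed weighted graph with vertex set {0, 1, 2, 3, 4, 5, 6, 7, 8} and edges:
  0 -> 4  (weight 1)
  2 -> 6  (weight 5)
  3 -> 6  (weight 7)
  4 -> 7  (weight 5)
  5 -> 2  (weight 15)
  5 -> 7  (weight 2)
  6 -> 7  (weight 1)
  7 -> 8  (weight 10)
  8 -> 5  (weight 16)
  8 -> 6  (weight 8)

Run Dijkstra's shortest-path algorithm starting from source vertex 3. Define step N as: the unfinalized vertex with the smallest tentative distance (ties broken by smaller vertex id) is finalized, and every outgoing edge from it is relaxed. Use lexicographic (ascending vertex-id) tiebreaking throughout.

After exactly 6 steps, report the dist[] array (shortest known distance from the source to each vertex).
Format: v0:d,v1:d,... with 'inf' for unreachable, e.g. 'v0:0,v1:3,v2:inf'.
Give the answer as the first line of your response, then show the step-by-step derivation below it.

v0:inf,v1:inf,v2:49,v3:0,v4:inf,v5:34,v6:7,v7:8,v8:18

step 1: dist = v0:inf,v1:inf,v2:inf,v3:0,v4:inf,v5:inf,v6:7,v7:inf,v8:inf
step 2: dist = v0:inf,v1:inf,v2:inf,v3:0,v4:inf,v5:inf,v6:7,v7:8,v8:inf
step 3: dist = v0:inf,v1:inf,v2:inf,v3:0,v4:inf,v5:inf,v6:7,v7:8,v8:18
step 4: dist = v0:inf,v1:inf,v2:inf,v3:0,v4:inf,v5:34,v6:7,v7:8,v8:18
step 5: dist = v0:inf,v1:inf,v2:49,v3:0,v4:inf,v5:34,v6:7,v7:8,v8:18
step 6: dist = v0:inf,v1:inf,v2:49,v3:0,v4:inf,v5:34,v6:7,v7:8,v8:18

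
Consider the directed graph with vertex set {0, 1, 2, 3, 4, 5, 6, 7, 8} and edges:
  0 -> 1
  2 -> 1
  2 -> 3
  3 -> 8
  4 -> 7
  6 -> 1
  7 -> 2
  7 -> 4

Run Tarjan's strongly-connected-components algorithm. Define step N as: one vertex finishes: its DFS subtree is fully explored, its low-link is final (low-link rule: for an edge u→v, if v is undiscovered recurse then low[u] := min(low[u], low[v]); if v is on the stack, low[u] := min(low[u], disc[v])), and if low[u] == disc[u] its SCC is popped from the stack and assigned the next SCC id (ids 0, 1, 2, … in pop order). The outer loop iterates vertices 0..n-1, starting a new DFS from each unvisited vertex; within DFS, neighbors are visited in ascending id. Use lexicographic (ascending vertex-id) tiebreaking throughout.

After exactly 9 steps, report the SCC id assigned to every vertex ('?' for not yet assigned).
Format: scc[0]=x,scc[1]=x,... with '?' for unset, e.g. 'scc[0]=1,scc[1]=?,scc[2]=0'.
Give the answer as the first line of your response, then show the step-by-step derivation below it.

scc[0]=1,scc[1]=0,scc[2]=4,scc[3]=3,scc[4]=5,scc[5]=6,scc[6]=7,scc[7]=5,scc[8]=2

step 1: low=(low[0]=0,low[1]=1,low[2]=?,low[3]=?,low[4]=?,low[5]=?,low[6]=?,low[7]=?,low[8]=?); scc=(scc[0]=?,scc[1]=0,scc[2]=?,scc[3]=?,scc[4]=?,scc[5]=?,scc[6]=?,scc[7]=?,scc[8]=?)
step 2: low=(low[0]=0,low[1]=1,low[2]=?,low[3]=?,low[4]=?,low[5]=?,low[6]=?,low[7]=?,low[8]=?); scc=(scc[0]=1,scc[1]=0,scc[2]=?,scc[3]=?,scc[4]=?,scc[5]=?,scc[6]=?,scc[7]=?,scc[8]=?)
step 3: low=(low[0]=0,low[1]=1,low[2]=2,low[3]=3,low[4]=?,low[5]=?,low[6]=?,low[7]=?,low[8]=4); scc=(scc[0]=1,scc[1]=0,scc[2]=?,scc[3]=?,scc[4]=?,scc[5]=?,scc[6]=?,scc[7]=?,scc[8]=2)
step 4: low=(low[0]=0,low[1]=1,low[2]=2,low[3]=3,low[4]=?,low[5]=?,low[6]=?,low[7]=?,low[8]=4); scc=(scc[0]=1,scc[1]=0,scc[2]=?,scc[3]=3,scc[4]=?,scc[5]=?,scc[6]=?,scc[7]=?,scc[8]=2)
step 5: low=(low[0]=0,low[1]=1,low[2]=2,low[3]=3,low[4]=?,low[5]=?,low[6]=?,low[7]=?,low[8]=4); scc=(scc[0]=1,scc[1]=0,scc[2]=4,scc[3]=3,scc[4]=?,scc[5]=?,scc[6]=?,scc[7]=?,scc[8]=2)
step 6: low=(low[0]=0,low[1]=1,low[2]=2,low[3]=3,low[4]=5,low[5]=?,low[6]=?,low[7]=5,low[8]=4); scc=(scc[0]=1,scc[1]=0,scc[2]=4,scc[3]=3,scc[4]=?,scc[5]=?,scc[6]=?,scc[7]=?,scc[8]=2)
step 7: low=(low[0]=0,low[1]=1,low[2]=2,low[3]=3,low[4]=5,low[5]=?,low[6]=?,low[7]=5,low[8]=4); scc=(scc[0]=1,scc[1]=0,scc[2]=4,scc[3]=3,scc[4]=5,scc[5]=?,scc[6]=?,scc[7]=5,scc[8]=2)
step 8: low=(low[0]=0,low[1]=1,low[2]=2,low[3]=3,low[4]=5,low[5]=7,low[6]=?,low[7]=5,low[8]=4); scc=(scc[0]=1,scc[1]=0,scc[2]=4,scc[3]=3,scc[4]=5,scc[5]=6,scc[6]=?,scc[7]=5,scc[8]=2)
step 9: low=(low[0]=0,low[1]=1,low[2]=2,low[3]=3,low[4]=5,low[5]=7,low[6]=8,low[7]=5,low[8]=4); scc=(scc[0]=1,scc[1]=0,scc[2]=4,scc[3]=3,scc[4]=5,scc[5]=6,scc[6]=7,scc[7]=5,scc[8]=2)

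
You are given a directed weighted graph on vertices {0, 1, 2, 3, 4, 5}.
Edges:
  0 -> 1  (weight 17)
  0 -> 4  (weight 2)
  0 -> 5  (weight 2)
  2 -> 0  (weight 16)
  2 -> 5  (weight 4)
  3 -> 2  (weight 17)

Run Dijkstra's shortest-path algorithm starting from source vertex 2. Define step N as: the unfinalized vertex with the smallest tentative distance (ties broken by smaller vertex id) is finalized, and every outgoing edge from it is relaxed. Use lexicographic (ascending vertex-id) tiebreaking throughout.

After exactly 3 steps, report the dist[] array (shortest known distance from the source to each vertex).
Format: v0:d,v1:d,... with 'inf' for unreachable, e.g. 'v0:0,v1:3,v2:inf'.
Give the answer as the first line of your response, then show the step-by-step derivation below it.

v0:16,v1:33,v2:0,v3:inf,v4:18,v5:4

step 1: dist = v0:16,v1:inf,v2:0,v3:inf,v4:inf,v5:4
step 2: dist = v0:16,v1:inf,v2:0,v3:inf,v4:inf,v5:4
step 3: dist = v0:16,v1:33,v2:0,v3:inf,v4:18,v5:4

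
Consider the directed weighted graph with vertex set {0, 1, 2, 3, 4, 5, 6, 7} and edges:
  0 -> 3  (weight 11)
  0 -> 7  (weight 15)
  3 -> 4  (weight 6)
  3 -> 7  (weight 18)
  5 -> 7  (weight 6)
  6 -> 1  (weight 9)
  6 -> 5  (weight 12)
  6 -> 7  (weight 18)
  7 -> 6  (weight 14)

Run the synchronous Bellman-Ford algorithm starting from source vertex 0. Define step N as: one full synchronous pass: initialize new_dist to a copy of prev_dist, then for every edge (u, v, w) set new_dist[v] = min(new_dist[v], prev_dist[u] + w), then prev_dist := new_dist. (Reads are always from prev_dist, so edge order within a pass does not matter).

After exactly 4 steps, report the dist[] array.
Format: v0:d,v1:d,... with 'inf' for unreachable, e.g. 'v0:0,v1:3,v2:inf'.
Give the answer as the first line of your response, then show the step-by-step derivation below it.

v0:0,v1:38,v2:inf,v3:11,v4:17,v5:41,v6:29,v7:15

step 1: dist = v0:0,v1:inf,v2:inf,v3:11,v4:inf,v5:inf,v6:inf,v7:15
step 2: dist = v0:0,v1:inf,v2:inf,v3:11,v4:17,v5:inf,v6:29,v7:15
step 3: dist = v0:0,v1:38,v2:inf,v3:11,v4:17,v5:41,v6:29,v7:15
step 4: dist = v0:0,v1:38,v2:inf,v3:11,v4:17,v5:41,v6:29,v7:15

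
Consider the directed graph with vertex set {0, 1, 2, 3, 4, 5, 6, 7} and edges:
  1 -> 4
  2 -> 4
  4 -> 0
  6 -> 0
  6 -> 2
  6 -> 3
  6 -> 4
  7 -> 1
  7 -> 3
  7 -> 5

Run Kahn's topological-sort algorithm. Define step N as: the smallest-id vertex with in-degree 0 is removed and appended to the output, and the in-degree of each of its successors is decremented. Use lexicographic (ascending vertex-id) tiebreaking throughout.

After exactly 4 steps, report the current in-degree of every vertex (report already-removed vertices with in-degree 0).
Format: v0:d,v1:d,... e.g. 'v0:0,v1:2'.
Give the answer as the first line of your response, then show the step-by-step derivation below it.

v0:1,v1:0,v2:0,v3:0,v4:0,v5:0,v6:0,v7:0

step 1: output 6; order=[6]; indeg=(1,1,0,1,2,1,0,0)
step 2: output 2; order=[6,2]; indeg=(1,1,0,1,1,1,0,0)
step 3: output 7; order=[6,2,7]; indeg=(1,0,0,0,1,0,0,0)
step 4: output 1; order=[6,2,7,1]; indeg=(1,0,0,0,0,0,0,0)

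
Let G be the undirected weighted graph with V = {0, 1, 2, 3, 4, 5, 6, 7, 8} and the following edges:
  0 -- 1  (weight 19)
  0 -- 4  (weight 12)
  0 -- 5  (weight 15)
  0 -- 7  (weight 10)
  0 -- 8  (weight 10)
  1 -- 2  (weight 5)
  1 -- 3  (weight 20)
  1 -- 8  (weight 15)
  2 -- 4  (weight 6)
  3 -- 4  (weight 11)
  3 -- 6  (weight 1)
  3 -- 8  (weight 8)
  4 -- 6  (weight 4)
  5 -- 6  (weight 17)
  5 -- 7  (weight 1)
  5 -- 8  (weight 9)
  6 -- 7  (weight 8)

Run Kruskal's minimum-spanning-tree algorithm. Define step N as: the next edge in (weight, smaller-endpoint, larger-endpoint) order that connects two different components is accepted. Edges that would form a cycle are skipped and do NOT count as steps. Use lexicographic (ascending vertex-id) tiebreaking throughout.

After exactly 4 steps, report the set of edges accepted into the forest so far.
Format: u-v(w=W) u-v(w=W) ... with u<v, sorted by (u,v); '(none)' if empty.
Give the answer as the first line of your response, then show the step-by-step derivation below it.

1-2(w=5) 3-6(w=1) 4-6(w=4) 5-7(w=1)

step 1: add edge 3-6 (w=1); MST = {3-6(w=1)}
step 2: add edge 5-7 (w=1); MST = {3-6(w=1) 5-7(w=1)}
step 3: add edge 4-6 (w=4); MST = {3-6(w=1) 4-6(w=4) 5-7(w=1)}
step 4: add edge 1-2 (w=5); MST = {1-2(w=5) 3-6(w=1) 4-6(w=4) 5-7(w=1)}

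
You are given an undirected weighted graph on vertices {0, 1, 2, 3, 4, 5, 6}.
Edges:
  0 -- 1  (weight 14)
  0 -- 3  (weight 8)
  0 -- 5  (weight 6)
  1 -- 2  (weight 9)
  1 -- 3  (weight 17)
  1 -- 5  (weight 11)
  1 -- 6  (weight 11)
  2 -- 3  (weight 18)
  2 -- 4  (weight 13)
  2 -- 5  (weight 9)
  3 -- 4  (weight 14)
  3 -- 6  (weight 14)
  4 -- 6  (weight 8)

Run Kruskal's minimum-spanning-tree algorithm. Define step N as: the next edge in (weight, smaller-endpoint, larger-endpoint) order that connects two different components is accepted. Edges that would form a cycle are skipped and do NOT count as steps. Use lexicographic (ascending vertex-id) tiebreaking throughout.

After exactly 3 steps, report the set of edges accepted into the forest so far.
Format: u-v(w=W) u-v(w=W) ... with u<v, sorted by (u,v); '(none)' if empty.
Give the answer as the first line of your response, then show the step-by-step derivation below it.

0-3(w=8) 0-5(w=6) 4-6(w=8)

step 1: add edge 0-5 (w=6); MST = {0-5(w=6)}
step 2: add edge 0-3 (w=8); MST = {0-3(w=8) 0-5(w=6)}
step 3: add edge 4-6 (w=8); MST = {0-3(w=8) 0-5(w=6) 4-6(w=8)}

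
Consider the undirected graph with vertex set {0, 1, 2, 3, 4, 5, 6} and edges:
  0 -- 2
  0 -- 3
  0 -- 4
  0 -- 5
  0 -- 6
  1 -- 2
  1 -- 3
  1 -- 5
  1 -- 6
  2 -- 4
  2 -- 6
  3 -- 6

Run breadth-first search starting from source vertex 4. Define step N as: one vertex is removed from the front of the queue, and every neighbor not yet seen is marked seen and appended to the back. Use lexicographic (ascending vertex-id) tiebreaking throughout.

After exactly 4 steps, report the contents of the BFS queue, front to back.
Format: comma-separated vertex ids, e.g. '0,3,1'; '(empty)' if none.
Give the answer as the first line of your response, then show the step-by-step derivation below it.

5,6,1

step 1: dequeue 4; queue=[0,2]; order=4
step 2: dequeue 0; queue=[2,3,5,6]; order=4,0
step 3: dequeue 2; queue=[3,5,6,1]; order=4,0,2
step 4: dequeue 3; queue=[5,6,1]; order=4,0,2,3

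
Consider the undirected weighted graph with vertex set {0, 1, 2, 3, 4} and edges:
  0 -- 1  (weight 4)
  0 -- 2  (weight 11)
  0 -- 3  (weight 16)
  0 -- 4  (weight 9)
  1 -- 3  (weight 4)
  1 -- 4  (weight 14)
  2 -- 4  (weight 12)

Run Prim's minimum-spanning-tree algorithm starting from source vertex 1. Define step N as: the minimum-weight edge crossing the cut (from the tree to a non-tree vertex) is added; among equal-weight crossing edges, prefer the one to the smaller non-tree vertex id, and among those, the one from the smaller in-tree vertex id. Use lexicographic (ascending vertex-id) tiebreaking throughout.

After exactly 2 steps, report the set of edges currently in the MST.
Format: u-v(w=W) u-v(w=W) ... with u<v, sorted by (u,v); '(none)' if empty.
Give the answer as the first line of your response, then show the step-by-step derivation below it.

0-1(w=4) 1-3(w=4)

step 1: add edge 0-1 (w=4); MST = {0-1(w=4)}
step 2: add edge 1-3 (w=4); MST = {0-1(w=4) 1-3(w=4)}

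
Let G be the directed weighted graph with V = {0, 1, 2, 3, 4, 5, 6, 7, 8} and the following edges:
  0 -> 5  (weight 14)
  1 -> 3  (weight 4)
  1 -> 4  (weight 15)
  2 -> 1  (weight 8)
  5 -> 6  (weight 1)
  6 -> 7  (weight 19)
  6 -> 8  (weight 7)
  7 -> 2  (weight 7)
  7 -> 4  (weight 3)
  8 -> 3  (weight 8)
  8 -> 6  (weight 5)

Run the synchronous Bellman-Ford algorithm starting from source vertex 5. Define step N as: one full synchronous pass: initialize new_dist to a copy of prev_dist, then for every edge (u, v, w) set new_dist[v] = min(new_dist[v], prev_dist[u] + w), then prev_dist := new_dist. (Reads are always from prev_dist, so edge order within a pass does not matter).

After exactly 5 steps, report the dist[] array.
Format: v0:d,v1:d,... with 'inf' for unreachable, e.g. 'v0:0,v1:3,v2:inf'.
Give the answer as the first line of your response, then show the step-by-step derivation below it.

v0:inf,v1:35,v2:27,v3:16,v4:23,v5:0,v6:1,v7:20,v8:8

step 1: dist = v0:inf,v1:inf,v2:inf,v3:inf,v4:inf,v5:0,v6:1,v7:inf,v8:inf
step 2: dist = v0:inf,v1:inf,v2:inf,v3:inf,v4:inf,v5:0,v6:1,v7:20,v8:8
step 3: dist = v0:inf,v1:inf,v2:27,v3:16,v4:23,v5:0,v6:1,v7:20,v8:8
step 4: dist = v0:inf,v1:35,v2:27,v3:16,v4:23,v5:0,v6:1,v7:20,v8:8
step 5: dist = v0:inf,v1:35,v2:27,v3:16,v4:23,v5:0,v6:1,v7:20,v8:8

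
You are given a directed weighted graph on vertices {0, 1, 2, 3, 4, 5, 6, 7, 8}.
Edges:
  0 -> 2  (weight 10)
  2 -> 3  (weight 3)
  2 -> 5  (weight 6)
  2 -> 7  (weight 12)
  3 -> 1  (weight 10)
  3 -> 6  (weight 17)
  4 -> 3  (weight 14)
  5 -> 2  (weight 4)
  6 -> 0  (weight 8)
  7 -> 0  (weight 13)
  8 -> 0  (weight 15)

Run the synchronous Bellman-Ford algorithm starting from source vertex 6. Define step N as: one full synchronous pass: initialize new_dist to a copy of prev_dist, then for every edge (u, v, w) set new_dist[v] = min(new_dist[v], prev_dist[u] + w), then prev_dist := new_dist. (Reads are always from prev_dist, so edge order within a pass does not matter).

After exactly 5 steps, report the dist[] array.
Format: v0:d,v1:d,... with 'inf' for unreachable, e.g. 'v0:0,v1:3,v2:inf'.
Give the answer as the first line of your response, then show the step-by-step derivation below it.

v0:8,v1:31,v2:18,v3:21,v4:inf,v5:24,v6:0,v7:30,v8:inf

step 1: dist = v0:8,v1:inf,v2:inf,v3:inf,v4:inf,v5:inf,v6:0,v7:inf,v8:inf
step 2: dist = v0:8,v1:inf,v2:18,v3:inf,v4:inf,v5:inf,v6:0,v7:inf,v8:inf
step 3: dist = v0:8,v1:inf,v2:18,v3:21,v4:inf,v5:24,v6:0,v7:30,v8:inf
step 4: dist = v0:8,v1:31,v2:18,v3:21,v4:inf,v5:24,v6:0,v7:30,v8:inf
step 5: dist = v0:8,v1:31,v2:18,v3:21,v4:inf,v5:24,v6:0,v7:30,v8:inf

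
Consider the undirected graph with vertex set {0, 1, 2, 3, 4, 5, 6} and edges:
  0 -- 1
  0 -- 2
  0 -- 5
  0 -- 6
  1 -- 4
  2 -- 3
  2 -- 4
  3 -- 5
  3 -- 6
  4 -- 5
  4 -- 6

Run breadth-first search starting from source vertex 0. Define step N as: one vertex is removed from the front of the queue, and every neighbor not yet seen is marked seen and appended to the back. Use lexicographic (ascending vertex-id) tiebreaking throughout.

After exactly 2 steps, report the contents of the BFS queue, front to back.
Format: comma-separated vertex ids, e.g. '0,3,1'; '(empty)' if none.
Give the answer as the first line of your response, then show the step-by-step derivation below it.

2,5,6,4

step 1: dequeue 0; queue=[1,2,5,6]; order=0
step 2: dequeue 1; queue=[2,5,6,4]; order=0,1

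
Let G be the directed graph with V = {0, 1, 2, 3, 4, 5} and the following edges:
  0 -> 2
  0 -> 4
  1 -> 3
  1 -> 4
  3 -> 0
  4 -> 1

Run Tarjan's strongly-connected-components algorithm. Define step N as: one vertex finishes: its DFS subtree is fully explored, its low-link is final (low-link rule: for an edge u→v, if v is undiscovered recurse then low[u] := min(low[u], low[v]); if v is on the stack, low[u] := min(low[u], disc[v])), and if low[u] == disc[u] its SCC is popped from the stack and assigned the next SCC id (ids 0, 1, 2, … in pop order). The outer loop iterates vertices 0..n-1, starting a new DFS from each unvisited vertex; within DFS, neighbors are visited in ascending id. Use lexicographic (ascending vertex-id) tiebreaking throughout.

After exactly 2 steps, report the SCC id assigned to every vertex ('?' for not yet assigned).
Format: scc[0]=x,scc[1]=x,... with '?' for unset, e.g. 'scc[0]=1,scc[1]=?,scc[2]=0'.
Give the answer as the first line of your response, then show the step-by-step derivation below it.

scc[0]=?,scc[1]=?,scc[2]=0,scc[3]=?,scc[4]=?,scc[5]=?

step 1: low=(low[0]=0,low[1]=?,low[2]=1,low[3]=?,low[4]=?,low[5]=?); scc=(scc[0]=?,scc[1]=?,scc[2]=0,scc[3]=?,scc[4]=?,scc[5]=?)
step 2: low=(low[0]=0,low[1]=3,low[2]=1,low[3]=0,low[4]=2,low[5]=?); scc=(scc[0]=?,scc[1]=?,scc[2]=0,scc[3]=?,scc[4]=?,scc[5]=?)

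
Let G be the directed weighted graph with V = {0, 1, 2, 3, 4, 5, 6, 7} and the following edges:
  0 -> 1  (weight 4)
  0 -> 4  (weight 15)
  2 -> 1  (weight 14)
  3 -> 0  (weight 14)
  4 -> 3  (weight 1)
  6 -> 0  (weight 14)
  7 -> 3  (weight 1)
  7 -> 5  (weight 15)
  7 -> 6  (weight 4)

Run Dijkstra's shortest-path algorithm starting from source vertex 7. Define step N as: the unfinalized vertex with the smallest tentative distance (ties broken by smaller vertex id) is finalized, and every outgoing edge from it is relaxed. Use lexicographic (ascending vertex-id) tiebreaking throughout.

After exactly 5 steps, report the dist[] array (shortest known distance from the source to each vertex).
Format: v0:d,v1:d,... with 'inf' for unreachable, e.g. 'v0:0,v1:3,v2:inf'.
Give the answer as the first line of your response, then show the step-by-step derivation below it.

v0:15,v1:19,v2:inf,v3:1,v4:30,v5:15,v6:4,v7:0

step 1: dist = v0:inf,v1:inf,v2:inf,v3:1,v4:inf,v5:15,v6:4,v7:0
step 2: dist = v0:15,v1:inf,v2:inf,v3:1,v4:inf,v5:15,v6:4,v7:0
step 3: dist = v0:15,v1:inf,v2:inf,v3:1,v4:inf,v5:15,v6:4,v7:0
step 4: dist = v0:15,v1:19,v2:inf,v3:1,v4:30,v5:15,v6:4,v7:0
step 5: dist = v0:15,v1:19,v2:inf,v3:1,v4:30,v5:15,v6:4,v7:0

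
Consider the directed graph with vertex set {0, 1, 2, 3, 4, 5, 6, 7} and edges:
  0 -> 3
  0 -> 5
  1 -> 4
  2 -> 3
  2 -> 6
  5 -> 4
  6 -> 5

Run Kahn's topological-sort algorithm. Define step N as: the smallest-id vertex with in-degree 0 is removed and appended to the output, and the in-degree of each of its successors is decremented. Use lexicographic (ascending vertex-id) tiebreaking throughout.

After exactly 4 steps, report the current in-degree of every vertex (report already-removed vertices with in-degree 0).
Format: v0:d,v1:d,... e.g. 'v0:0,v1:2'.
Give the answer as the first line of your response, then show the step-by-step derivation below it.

v0:0,v1:0,v2:0,v3:0,v4:1,v5:1,v6:0,v7:0

step 1: output 0; order=[0]; indeg=(0,0,0,1,2,1,1,0)
step 2: output 1; order=[0,1]; indeg=(0,0,0,1,1,1,1,0)
step 3: output 2; order=[0,1,2]; indeg=(0,0,0,0,1,1,0,0)
step 4: output 3; order=[0,1,2,3]; indeg=(0,0,0,0,1,1,0,0)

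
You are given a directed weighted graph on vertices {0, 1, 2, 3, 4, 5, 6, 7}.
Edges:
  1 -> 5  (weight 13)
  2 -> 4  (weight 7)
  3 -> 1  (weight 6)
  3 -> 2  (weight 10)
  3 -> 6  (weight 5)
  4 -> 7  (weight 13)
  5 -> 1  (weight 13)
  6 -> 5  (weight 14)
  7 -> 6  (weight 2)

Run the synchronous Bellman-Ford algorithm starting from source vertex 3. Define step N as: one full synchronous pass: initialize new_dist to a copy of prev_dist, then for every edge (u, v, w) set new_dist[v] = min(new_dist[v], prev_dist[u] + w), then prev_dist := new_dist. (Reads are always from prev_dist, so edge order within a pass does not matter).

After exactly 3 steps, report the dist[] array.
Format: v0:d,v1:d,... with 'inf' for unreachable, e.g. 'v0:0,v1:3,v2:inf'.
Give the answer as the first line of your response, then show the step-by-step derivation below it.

v0:inf,v1:6,v2:10,v3:0,v4:17,v5:19,v6:5,v7:30

step 1: dist = v0:inf,v1:6,v2:10,v3:0,v4:inf,v5:inf,v6:5,v7:inf
step 2: dist = v0:inf,v1:6,v2:10,v3:0,v4:17,v5:19,v6:5,v7:inf
step 3: dist = v0:inf,v1:6,v2:10,v3:0,v4:17,v5:19,v6:5,v7:30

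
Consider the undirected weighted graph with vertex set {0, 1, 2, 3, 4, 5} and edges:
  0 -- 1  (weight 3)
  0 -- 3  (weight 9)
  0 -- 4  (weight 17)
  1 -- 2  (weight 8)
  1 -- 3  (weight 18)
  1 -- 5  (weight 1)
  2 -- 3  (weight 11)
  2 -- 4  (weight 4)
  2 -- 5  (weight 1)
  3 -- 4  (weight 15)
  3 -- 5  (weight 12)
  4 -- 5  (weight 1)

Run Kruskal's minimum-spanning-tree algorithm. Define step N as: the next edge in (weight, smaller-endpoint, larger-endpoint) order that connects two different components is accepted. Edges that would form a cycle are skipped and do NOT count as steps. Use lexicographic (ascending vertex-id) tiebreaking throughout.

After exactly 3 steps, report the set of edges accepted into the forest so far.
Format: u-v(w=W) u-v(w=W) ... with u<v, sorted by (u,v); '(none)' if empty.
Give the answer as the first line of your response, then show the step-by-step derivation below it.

1-5(w=1) 2-5(w=1) 4-5(w=1)

step 1: add edge 1-5 (w=1); MST = {1-5(w=1)}
step 2: add edge 2-5 (w=1); MST = {1-5(w=1) 2-5(w=1)}
step 3: add edge 4-5 (w=1); MST = {1-5(w=1) 2-5(w=1) 4-5(w=1)}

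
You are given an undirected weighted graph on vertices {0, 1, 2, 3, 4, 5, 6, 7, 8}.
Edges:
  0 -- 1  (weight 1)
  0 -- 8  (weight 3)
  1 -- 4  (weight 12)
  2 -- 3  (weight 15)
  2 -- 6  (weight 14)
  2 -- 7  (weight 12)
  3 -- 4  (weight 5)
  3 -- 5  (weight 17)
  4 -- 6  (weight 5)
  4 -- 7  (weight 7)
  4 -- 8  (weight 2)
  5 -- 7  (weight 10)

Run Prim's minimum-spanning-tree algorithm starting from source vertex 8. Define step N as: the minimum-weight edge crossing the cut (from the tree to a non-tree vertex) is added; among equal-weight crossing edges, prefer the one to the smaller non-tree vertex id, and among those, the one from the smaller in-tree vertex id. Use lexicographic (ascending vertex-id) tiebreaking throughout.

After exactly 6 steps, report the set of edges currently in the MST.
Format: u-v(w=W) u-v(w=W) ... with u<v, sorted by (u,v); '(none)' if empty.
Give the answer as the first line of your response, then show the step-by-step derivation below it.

0-1(w=1) 0-8(w=3) 3-4(w=5) 4-6(w=5) 4-7(w=7) 4-8(w=2)

step 1: add edge 4-8 (w=2); MST = {4-8(w=2)}
step 2: add edge 0-8 (w=3); MST = {0-8(w=3) 4-8(w=2)}
step 3: add edge 0-1 (w=1); MST = {0-1(w=1) 0-8(w=3) 4-8(w=2)}
step 4: add edge 3-4 (w=5); MST = {0-1(w=1) 0-8(w=3) 3-4(w=5) 4-8(w=2)}
step 5: add edge 4-6 (w=5); MST = {0-1(w=1) 0-8(w=3) 3-4(w=5) 4-6(w=5) 4-8(w=2)}
step 6: add edge 4-7 (w=7); MST = {0-1(w=1) 0-8(w=3) 3-4(w=5) 4-6(w=5) 4-7(w=7) 4-8(w=2)}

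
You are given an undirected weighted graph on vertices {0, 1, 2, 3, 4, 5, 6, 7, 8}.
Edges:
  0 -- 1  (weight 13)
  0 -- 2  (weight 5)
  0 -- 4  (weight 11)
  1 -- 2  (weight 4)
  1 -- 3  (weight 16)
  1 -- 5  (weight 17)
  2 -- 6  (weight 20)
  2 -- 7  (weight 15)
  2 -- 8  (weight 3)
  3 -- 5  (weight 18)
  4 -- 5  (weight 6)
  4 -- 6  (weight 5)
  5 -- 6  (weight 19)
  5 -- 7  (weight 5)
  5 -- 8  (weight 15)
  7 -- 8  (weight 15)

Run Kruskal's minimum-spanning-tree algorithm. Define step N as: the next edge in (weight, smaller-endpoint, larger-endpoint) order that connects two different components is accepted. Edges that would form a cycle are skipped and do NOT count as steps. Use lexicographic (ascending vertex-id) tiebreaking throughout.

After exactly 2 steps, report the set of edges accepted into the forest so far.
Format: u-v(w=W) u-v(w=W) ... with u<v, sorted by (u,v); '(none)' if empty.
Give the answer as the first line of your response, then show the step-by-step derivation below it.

1-2(w=4) 2-8(w=3)

step 1: add edge 2-8 (w=3); MST = {2-8(w=3)}
step 2: add edge 1-2 (w=4); MST = {1-2(w=4) 2-8(w=3)}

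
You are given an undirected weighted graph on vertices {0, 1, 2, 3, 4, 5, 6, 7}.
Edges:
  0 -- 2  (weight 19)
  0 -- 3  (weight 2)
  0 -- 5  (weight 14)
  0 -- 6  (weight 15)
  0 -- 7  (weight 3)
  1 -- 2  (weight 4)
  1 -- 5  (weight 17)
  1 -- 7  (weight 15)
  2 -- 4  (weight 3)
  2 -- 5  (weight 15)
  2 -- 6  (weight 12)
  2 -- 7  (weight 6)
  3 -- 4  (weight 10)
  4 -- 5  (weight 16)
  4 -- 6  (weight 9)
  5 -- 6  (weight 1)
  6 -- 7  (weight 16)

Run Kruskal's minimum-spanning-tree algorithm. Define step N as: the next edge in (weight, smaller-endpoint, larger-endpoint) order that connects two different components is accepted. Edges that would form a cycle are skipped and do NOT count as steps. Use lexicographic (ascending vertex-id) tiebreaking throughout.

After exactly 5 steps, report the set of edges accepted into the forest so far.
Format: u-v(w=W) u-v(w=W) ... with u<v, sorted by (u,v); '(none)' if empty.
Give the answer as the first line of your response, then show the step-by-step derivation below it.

0-3(w=2) 0-7(w=3) 1-2(w=4) 2-4(w=3) 5-6(w=1)

step 1: add edge 5-6 (w=1); MST = {5-6(w=1)}
step 2: add edge 0-3 (w=2); MST = {0-3(w=2) 5-6(w=1)}
step 3: add edge 0-7 (w=3); MST = {0-3(w=2) 0-7(w=3) 5-6(w=1)}
step 4: add edge 2-4 (w=3); MST = {0-3(w=2) 0-7(w=3) 2-4(w=3) 5-6(w=1)}
step 5: add edge 1-2 (w=4); MST = {0-3(w=2) 0-7(w=3) 1-2(w=4) 2-4(w=3) 5-6(w=1)}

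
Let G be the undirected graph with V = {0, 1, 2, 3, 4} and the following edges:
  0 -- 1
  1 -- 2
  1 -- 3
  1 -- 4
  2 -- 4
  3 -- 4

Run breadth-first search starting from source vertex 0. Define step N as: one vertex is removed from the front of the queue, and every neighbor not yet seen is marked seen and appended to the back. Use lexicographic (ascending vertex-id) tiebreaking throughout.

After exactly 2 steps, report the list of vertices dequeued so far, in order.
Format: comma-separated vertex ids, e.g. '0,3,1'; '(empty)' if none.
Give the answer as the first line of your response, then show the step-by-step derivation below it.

0,1

step 1: dequeue 0; queue=[1]; order=0
step 2: dequeue 1; queue=[2,3,4]; order=0,1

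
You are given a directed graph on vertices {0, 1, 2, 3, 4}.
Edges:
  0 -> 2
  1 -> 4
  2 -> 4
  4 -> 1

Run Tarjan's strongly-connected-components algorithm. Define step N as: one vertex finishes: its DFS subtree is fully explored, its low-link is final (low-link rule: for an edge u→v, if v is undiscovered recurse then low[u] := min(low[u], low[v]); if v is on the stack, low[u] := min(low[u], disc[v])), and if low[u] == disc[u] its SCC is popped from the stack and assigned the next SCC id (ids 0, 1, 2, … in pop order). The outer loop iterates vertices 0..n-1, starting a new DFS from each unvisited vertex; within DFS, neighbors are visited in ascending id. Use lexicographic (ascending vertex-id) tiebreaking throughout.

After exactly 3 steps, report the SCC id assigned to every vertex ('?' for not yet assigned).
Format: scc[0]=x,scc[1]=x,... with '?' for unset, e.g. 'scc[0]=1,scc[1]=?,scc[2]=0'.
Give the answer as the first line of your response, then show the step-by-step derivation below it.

scc[0]=?,scc[1]=0,scc[2]=1,scc[3]=?,scc[4]=0

step 1: low=(low[0]=0,low[1]=2,low[2]=1,low[3]=?,low[4]=2); scc=(scc[0]=?,scc[1]=?,scc[2]=?,scc[3]=?,scc[4]=?)
step 2: low=(low[0]=0,low[1]=2,low[2]=1,low[3]=?,low[4]=2); scc=(scc[0]=?,scc[1]=0,scc[2]=?,scc[3]=?,scc[4]=0)
step 3: low=(low[0]=0,low[1]=2,low[2]=1,low[3]=?,low[4]=2); scc=(scc[0]=?,scc[1]=0,scc[2]=1,scc[3]=?,scc[4]=0)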